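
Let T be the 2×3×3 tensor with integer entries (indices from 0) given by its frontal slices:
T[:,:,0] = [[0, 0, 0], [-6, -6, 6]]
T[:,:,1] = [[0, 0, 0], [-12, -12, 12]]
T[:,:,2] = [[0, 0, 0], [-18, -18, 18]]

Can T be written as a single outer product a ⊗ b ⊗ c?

Yes

If T = a ⊗ b ⊗ c then every fibre of T is a multiple of the corresponding factor, so read the factors off the fibres through the nonzero entry T[1,0,0] = -6.
The mode-1 fibre T[:,0,0] = [0, -6] gives a = (0, 1) (primitive direction); the mode-2 fibre T[1,:,0] = [-6, -6, 6] gives b = (1, 1, -1); then c[k] = T[1,0,k] / (a[1]·b[0]) = [-6, -12, -18] / 1 = (-6, -12, -18).
Expanding (0, 1) ⊗ (1, 1, -1) ⊗ (-6, -12, -18) reproduces all 18 entries of T, so T = (0, 1) ⊗ (1, 1, -1) ⊗ (-6, -12, -18) and rank(T) ≤ 1.
Equivalently every frontal slice T[:,:,k] is c[k] times the rank-1 matrix (0, 1) ⊗ (1, 1, -1). So T has rank 1 (it is nonzero).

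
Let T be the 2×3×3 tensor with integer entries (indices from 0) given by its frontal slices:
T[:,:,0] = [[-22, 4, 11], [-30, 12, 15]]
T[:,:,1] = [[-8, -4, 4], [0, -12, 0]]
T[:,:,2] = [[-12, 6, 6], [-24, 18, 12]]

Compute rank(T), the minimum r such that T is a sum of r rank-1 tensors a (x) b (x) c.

Lower bound: the mode-2 unfolding of T (rows indexed by j, columns by (i,k) = (0,0), (0,1), (0,2), (1,0), (1,1), (1,2)) is [[-22, -8, -12, -30, 0, -24], [4, -4, 6, 12, -12, 18], [11, 4, 6, 15, 0, 12]].
There the 2×2 minor on rows j ∈ {0, 1}, columns (i,k) ∈ {(0,0), (0,1)} is det [[-22, -8], [4, -4]] = 120 ≠ 0, so this unfolding has rank ≥ 2; CP rank is at least every unfolding rank, so rank(T) ≥ 2. (Unfolding ranks only ever bound the CP rank from below — rank(T) can be strictly larger than all of them — so the matching upper bound has to come from an explicit 2-term decomposition.)
Upper bound — finding two terms. Write S_k = T[:,:,k] for the frontal slices: S₀ = [[-22, 4, 11], [-30, 12, 15]], S₁ = [[-8, -4, 4], [0, -12, 0]], S₂ = [[-12, 6, 6], [-24, 18, 12]].
If T = a₁ (x) b₁ (x) c₁ + a₂ (x) b₂ (x) c₂ then each S_k = c₁[k]·a₁b₁ᵀ + c₂[k]·a₂b₂ᵀ. S₀ and S₁ are linearly independent, so a₁b₁ᵀ and a₂b₂ᵀ must span the same plane of matrices: they are the rank-1 matrices of the form x·S₀ + y·S₁.
The 2×2 minor of x·S₀ + y·S₁ on rows {0,1}, columns {0,1} is −144·x² + 48·xy + 96·y² = (-48)·(3·x + 2·y)(x − y), vanishing at (x:y) = (2:-3) and (1:1).
M₁ = 2·S₀ − 3·S₁ = [[-20, 20, 10], [-60, 60, 30]] = (-10)·(1, 3)(2, -2, -1)ᵀ and M₂ = S₀ + S₁ = [[-30, 0, 15], [-30, 0, 15]] = (-15)·(1, 1)(2, 0, -1)ᵀ, so take a₁ = (1, 3), b₁ = (2, -2, -1), a₂ = (1, 1), b₂ = (2, 0, -1).
Each slice is an integer combination of E₁ = a₁b₁ᵀ and E₂ = a₂b₂ᵀ: S₀ = −2·E₁ − 9·E₂, S₁ = 2·E₁ − 6·E₂, S₂ = −3·E₁ − 3·E₂; reading off coefficients, c₁ = (-2, 2, -3) and c₂ = (-9, -6, -3).
Hence T = (1, 3) (x) (2, -2, -1) (x) (-2, 2, -3) + (1, 1) (x) (2, 0, -1) (x) (-9, -6, -3), so rank(T) ≤ 2.
These bounds meet, so rank(T) = 2.

2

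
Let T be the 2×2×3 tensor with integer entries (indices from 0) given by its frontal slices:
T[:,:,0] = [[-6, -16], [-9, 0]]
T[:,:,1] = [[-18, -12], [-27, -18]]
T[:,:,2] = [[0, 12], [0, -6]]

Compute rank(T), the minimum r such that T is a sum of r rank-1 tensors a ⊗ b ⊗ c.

Lower bound: the mode-3 unfolding of T (rows indexed by k, columns by (i,j) = (0,0), (0,1), (1,0), (1,1)) is [[-6, -16, -9, 0], [-18, -12, -27, -18], [0, 12, 0, -6]].
There the 2×2 minor on rows k ∈ {0, 1}, columns (i,j) ∈ {(0,0), (0,1)} is det [[-6, -16], [-18, -12]] = -216 ≠ 0, so this unfolding has rank ≥ 2; CP rank is at least every unfolding rank, so rank(T) ≥ 2. (This is only a lower bound: in general the CP rank may exceed every unfolding rank, so we still need to exhibit 2 rank-1 terms summing to T.)
Upper bound — finding two terms. Write S_k = T[:,:,k] for the frontal slices: S₀ = [[-6, -16], [-9, 0]], S₁ = [[-18, -12], [-27, -18]], S₂ = [[0, 12], [0, -6]].
If T = a₁ ⊗ b₁ ⊗ c₁ + a₂ ⊗ b₂ ⊗ c₂ then each S_k = c₁[k]·a₁b₁ᵀ + c₂[k]·a₂b₂ᵀ. S₀ and S₁ are linearly independent, so a₁b₁ᵀ and a₂b₂ᵀ must span the same plane of matrices: they are the rank-1 matrices of the form x·S₀ + y·S₁.
det(x·S₀ + y·S₁) is −144·x² − 432·xy = (-144)·(x + 3·y)(x), vanishing at (x:y) = (3:-1) and (0:1).
M₁ = 3·S₀ − S₁ = [[0, -36], [0, 18]] = (-18)·(2, -1)(0, 1)ᵀ and M₂ = S₁ = [[-18, -12], [-27, -18]] = (-3)·(2, 3)(3, 2)ᵀ, so take a₁ = (2, -1), b₁ = (0, 1), a₂ = (2, 3), b₂ = (3, 2).
Each slice is an integer combination of E₁ = a₁b₁ᵀ and E₂ = a₂b₂ᵀ: S₀ = −6·E₁ − E₂, S₁ = −3·E₂, S₂ = 6·E₁; reading off coefficients, c₁ = (-6, 0, 6) and c₂ = (-1, -3, 0).
Hence T = (2, -1) ⊗ (0, 1) ⊗ (-6, 0, 6) + (2, 3) ⊗ (3, 2) ⊗ (-1, -3, 0), so rank(T) ≤ 2.
These bounds meet, so rank(T) = 2.

2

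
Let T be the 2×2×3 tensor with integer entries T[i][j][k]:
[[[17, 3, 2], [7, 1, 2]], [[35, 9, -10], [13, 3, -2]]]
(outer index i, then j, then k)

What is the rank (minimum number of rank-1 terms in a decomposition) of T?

Lower bound: the mode-1 unfolding of T (rows indexed by i, columns by (j,k) = (0,0), (0,1), (0,2), (1,0), (1,1), (1,2)) is [[17, 3, 2, 7, 1, 2], [35, 9, -10, 13, 3, -2]].
There the 2×2 minor on rows i ∈ {0, 1}, columns (j,k) ∈ {(0,0), (0,1)} is det [[17, 3], [35, 9]] = 48 ≠ 0, so this unfolding has rank ≥ 2; CP rank is at least every unfolding rank, so rank(T) ≥ 2. (This is only a lower bound: in general the CP rank may exceed every unfolding rank, so we still need to exhibit 2 rank-1 terms summing to T.)
Upper bound — finding two terms. Write S_k = T[:,:,k] for the frontal slices: S₀ = [[17, 7], [35, 13]], S₁ = [[3, 1], [9, 3]], S₂ = [[2, 2], [-10, -2]].
If T = a₁ ⊗ b₁ ⊗ c₁ + a₂ ⊗ b₂ ⊗ c₂ then each S_k = c₁[k]·a₁b₁ᵀ + c₂[k]·a₂b₂ᵀ. S₀ and S₁ are linearly independent, so a₁b₁ᵀ and a₂b₂ᵀ must span the same plane of matrices: they are the rank-1 matrices of the form x·S₀ + y·S₁.
det(x·S₀ + y·S₁) is −24·x² − 8·xy = (-8)·(3·x + y)(x), vanishing at (x:y) = (1:-3) and (0:1).
M₁ = S₀ − 3·S₁ = [[8, 4], [8, 4]] = 4·[1, 1][2, 1]ᵀ and M₂ = S₁ = [[3, 1], [9, 3]] = [1, 3][3, 1]ᵀ, so take a₁ = [1, 1], b₁ = [2, 1], a₂ = [1, 3], b₂ = [3, 1].
Each slice is an integer combination of E₁ = a₁b₁ᵀ and E₂ = a₂b₂ᵀ: S₀ = 4·E₁ + 3·E₂, S₁ = E₂, S₂ = 4·E₁ − 2·E₂; reading off coefficients, c₁ = [4, 0, 4] and c₂ = [3, 1, -2].
Hence T = [1, 1] ⊗ [2, 1] ⊗ [4, 0, 4] + [1, 3] ⊗ [3, 1] ⊗ [3, 1, -2], so rank(T) ≤ 2.
These bounds meet, so rank(T) = 2.

2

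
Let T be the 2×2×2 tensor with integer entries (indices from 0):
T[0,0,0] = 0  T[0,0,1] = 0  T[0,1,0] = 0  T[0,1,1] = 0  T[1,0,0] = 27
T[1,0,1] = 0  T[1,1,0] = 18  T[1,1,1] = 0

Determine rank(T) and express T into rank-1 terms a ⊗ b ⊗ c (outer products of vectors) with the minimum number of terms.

Lower bound: T ≠ 0 (e.g. T[1,0,0] = 27), so rank(T) ≥ 1.
Upper bound: if T = a ⊗ b ⊗ c then every fibre of T is a multiple of the corresponding factor, so read the factors off the fibres through the nonzero entry T[1,0,0] = 27.
The mode-1 fibre T[:,0,0] = [0, 27] gives a = [0, 1] (primitive direction); the mode-2 fibre T[1,:,0] = [27, 18] gives b = [3, 2]; then c[k] = T[1,0,k] / (a[1]·b[0]) = [27, 0] / 3 = [9, 0].
Expanding [0, 1] ⊗ [3, 2] ⊗ [9, 0] reproduces all 8 entries of T, so T = [0, 1] ⊗ [3, 2] ⊗ [9, 0] and rank(T) ≤ 1.
These bounds meet, so rank(T) = 1.

rank(T) = 1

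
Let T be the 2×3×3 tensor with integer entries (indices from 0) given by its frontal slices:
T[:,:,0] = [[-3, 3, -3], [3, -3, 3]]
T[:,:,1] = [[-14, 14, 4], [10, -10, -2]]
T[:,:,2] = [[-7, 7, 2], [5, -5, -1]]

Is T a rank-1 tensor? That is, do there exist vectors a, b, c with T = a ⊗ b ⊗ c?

The mode-1 unfolding of T (rows indexed by i, columns by (j,k) = (0,0), (0,1), (0,2), (1,0), (1,1), (1,2), (2,0), (2,1), (2,2)) is [[-3, -14, -7, 3, 14, 7, -3, 4, 2], [3, 10, 5, -3, -10, -5, 3, -2, -1]].
There the 2×2 minor on rows i ∈ {0, 1}, columns (j,k) ∈ {(0,0), (0,1)} is det [[-3, -14], [3, 10]] = 12 ≠ 0, so this unfolding has rank ≥ 2; CP rank is at least every unfolding rank, so rank(T) ≥ 2.
In particular rank(T) ≥ 2 > 1, so T is not rank-1.

No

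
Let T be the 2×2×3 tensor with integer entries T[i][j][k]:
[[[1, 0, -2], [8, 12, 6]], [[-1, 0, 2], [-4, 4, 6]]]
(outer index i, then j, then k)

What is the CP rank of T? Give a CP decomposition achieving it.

Lower bound: the mode-3 unfolding of T (rows indexed by k, columns by (i,j) = (0,0), (0,1), (1,0), (1,1)) is [[1, 8, -1, -4], [0, 12, 0, 4], [-2, 6, 2, 6]].
There the 3×3 minor on rows k ∈ {0, 1, 2}, columns (i,j) ∈ {(0,0), (0,1), (1,1)} is det [[1, 8, -4], [0, 12, 4], [-2, 6, 6]] = -112 ≠ 0, so this unfolding has rank ≥ 3; CP rank is at least every unfolding rank, so rank(T) ≥ 3. (Unfolding ranks only ever bound the CP rank from below — rank(T) can be strictly larger than all of them — so the matching upper bound has to come from an explicit 3-term decomposition.)
Upper bound: T is a sum of 3 rank-1 terms, T = [1, -1] ∘ [1, 2] ∘ [1, 0, -2] + [1, 0] ∘ [0, 1] ∘ [8, 8, 8] + [1, 1] ∘ [0, 1] ∘ [-2, 4, 2] (written with every a and b primitive with positive leading entry and the scale carried by c; CP decompositions are not unique, and this one is verified by expanding entrywise), so rank(T) ≤ 3.
These bounds meet, so rank(T) = 3.

rank(T) = 3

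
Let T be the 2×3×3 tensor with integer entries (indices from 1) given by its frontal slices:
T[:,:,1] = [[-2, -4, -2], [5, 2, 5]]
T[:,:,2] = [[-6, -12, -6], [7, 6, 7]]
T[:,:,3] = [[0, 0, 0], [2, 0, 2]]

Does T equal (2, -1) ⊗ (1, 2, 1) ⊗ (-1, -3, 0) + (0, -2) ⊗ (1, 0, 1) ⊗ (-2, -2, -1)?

Yes

Reconstruct entrywise from the claimed factors. For example, T[1,3,1] = -2 and Σₗ aₗ[1]bₗ[3]cₗ[1] = (2)·(1)·(-1) + (0)·(1)·(-2) = -2; checking all 18 entries, every one matches. The claim holds.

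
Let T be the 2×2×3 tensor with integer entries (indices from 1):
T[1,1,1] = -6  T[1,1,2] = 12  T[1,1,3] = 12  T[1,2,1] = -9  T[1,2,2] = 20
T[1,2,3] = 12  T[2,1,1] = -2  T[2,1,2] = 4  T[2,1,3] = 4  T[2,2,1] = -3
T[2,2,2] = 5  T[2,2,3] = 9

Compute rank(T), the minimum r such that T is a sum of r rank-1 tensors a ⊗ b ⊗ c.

Lower bound: the mode-2 unfolding of T (rows indexed by j, columns by (i,k) = (1,1), (1,2), (1,3), (2,1), (2,2), (2,3)) is [[-6, 12, 12, -2, 4, 4], [-9, 20, 12, -3, 5, 9]].
There the 2×2 minor on rows j ∈ {1, 2}, columns (i,k) ∈ {(1,1), (1,2)} is det [[-6, 12], [-9, 20]] = -12 ≠ 0, so this unfolding has rank ≥ 2; CP rank is at least every unfolding rank, so rank(T) ≥ 2. (Flattening ranks never certify an upper bound on CP rank; for that we must actually write T with 2 rank-1 terms.)
Upper bound — finding two terms. Write S_k = T[:,:,k] for the frontal slices: S₁ = [[-6, -9], [-2, -3]], S₂ = [[12, 20], [4, 5]], S₃ = [[12, 12], [4, 9]].
If T = a₁ ⊗ b₁ ⊗ c₁ + a₂ ⊗ b₂ ⊗ c₂ then each S_k = c₁[k]·a₁b₁ᵀ + c₂[k]·a₂b₂ᵀ. S₁ and S₂ are linearly independent, so a₁b₁ᵀ and a₂b₂ᵀ must span the same plane of matrices: they are the rank-1 matrices of the form x·S₁ + y·S₂.
det(x·S₁ + y·S₂) is 10·xy − 20·y² = 10·(x − 2·y)(y), vanishing at (x:y) = (2:1) and (1:0).
M₁ = 2·S₁ + S₂ = [[0, 2], [0, -1]] = [2, -1][0, 1]ᵀ and M₂ = S₁ = [[-6, -9], [-2, -3]] = −[3, 1][2, 3]ᵀ, so take a₁ = [2, -1], b₁ = [0, 1], a₂ = [3, 1], b₂ = [2, 3].
Each slice is an integer combination of E₁ = a₁b₁ᵀ and E₂ = a₂b₂ᵀ: S₁ = −E₂, S₂ = E₁ + 2·E₂, S₃ = −3·E₁ + 2·E₂; reading off coefficients, c₁ = [0, 1, -3] and c₂ = [-1, 2, 2].
Hence T = [2, -1] ⊗ [0, 1] ⊗ [0, 1, -3] + [3, 1] ⊗ [2, 3] ⊗ [-1, 2, 2], so rank(T) ≤ 2.
These bounds meet, so rank(T) = 2.

2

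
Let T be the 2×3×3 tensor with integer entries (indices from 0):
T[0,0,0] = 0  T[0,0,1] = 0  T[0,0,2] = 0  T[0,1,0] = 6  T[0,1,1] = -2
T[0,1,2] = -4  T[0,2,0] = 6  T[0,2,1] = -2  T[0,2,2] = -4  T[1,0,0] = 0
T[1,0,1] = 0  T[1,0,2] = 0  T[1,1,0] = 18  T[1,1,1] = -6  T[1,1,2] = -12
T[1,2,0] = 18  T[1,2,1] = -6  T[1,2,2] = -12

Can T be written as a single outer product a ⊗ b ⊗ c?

Yes

If T = a ⊗ b ⊗ c then every fibre of T is a multiple of the corresponding factor, so read the factors off the fibres through the nonzero entry T[0,1,0] = 6.
The mode-1 fibre T[:,1,0] = [6, 18] gives a = [1, 3] (primitive direction); the mode-2 fibre T[0,:,0] = [0, 6, 6] gives b = [0, 1, 1]; then c[k] = T[0,1,k] / (a[0]·b[1]) = [6, -2, -4] / 1 = [6, -2, -4].
Expanding [1, 3] ⊗ [0, 1, 1] ⊗ [6, -2, -4] reproduces all 18 entries of T, so T = [1, 3] ⊗ [0, 1, 1] ⊗ [6, -2, -4] and rank(T) ≤ 1.
Equivalently every frontal slice T[:,:,k] is c[k] times the rank-1 matrix [1, 3] ⊗ [0, 1, 1]. So T has rank 1 (it is nonzero).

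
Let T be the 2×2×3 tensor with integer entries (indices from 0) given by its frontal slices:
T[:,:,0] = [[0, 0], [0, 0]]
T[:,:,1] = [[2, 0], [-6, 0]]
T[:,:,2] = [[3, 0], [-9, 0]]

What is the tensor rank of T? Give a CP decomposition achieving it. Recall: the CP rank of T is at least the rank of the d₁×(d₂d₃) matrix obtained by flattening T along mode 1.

rank(T) = 1

Lower bound: T ≠ 0 (e.g. T[0,0,1] = 2), so rank(T) ≥ 1.
Upper bound: if T = a ⊗ b ⊗ c then every fibre of T is a multiple of the corresponding factor, so read the factors off the fibres through the nonzero entry T[0,0,1] = 2.
The mode-1 fibre T[:,0,1] = [2, -6] gives a = [1, -3] (primitive direction); the mode-2 fibre T[0,:,1] = [2, 0] gives b = [1, 0]; then c[k] = T[0,0,k] / (a[0]·b[0]) = [0, 2, 3] / 1 = [0, 2, 3].
Expanding [1, -3] ⊗ [1, 0] ⊗ [0, 2, 3] reproduces all 12 entries of T, so T = [1, -3] ⊗ [1, 0] ⊗ [0, 2, 3] and rank(T) ≤ 1.
These bounds meet, so rank(T) = 1.
Check entry T[1,1,2] = 0: (-3)·(0)·(3) = 0.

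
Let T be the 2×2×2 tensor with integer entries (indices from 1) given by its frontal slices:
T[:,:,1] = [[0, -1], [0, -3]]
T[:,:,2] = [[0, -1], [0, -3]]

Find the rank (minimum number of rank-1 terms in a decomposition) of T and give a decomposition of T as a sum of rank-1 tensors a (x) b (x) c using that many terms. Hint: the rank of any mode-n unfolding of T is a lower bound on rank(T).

rank(T) = 1

Lower bound: T ≠ 0 (e.g. T[1,2,1] = -1), so rank(T) ≥ 1.
Upper bound: if T = a (x) b (x) c then every fibre of T is a multiple of the corresponding factor, so read the factors off the fibres through the nonzero entry T[1,2,1] = -1.
The mode-1 fibre T[:,2,1] = [-1, -3] gives a = (1, 3) (primitive direction); the mode-2 fibre T[1,:,1] = [0, -1] gives b = (0, 1); then c[k] = T[1,2,k] / (a[1]·b[2]) = [-1, -1] / 1 = (-1, -1).
Expanding (1, 3) (x) (0, 1) (x) (-1, -1) reproduces all 8 entries of T, so T = (1, 3) (x) (0, 1) (x) (-1, -1) and rank(T) ≤ 1.
These bounds meet, so rank(T) = 1.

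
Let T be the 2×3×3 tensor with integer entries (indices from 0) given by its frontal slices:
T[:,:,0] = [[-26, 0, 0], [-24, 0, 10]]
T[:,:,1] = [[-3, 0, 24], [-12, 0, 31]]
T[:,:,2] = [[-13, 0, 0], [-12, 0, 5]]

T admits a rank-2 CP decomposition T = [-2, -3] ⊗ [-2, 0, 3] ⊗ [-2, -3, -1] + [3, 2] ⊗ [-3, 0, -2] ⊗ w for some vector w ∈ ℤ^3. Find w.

Subtract the known terms from T to get the rank-1 residual R = [3, 2] ⊗ [-3, 0, -2] ⊗ w, so R[i,j,k] = a[i]·b[j]·w[k]. Pick indices with nonzero a[0]·b[0] = (3)·(-3) = -9. Only the fibre through (0,0,·) is needed: R[0,0,:] = T[0,0,:] − Σₗ aₗ[0]bₗ[0]cₗ = [-26, -3, -13] − (-2)·(-2)·[-2, -3, -1] = [-18, 9, -9]. Then w[k] = R[0,0,k] / -9 for each k, giving w = [-18, 9, -9] / -9 = [2, -1, 1].

w = [2, -1, 1]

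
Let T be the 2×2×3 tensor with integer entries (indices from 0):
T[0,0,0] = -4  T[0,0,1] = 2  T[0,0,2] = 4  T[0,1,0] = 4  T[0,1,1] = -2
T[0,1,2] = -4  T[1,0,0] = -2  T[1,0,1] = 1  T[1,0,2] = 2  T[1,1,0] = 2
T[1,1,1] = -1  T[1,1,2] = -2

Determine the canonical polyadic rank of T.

Lower bound: T ≠ 0 (e.g. T[0,0,0] = -4), so rank(T) ≥ 1.
Upper bound: if T = a ⊗ b ⊗ c then every fibre of T is a multiple of the corresponding factor, so read the factors off the fibres through the nonzero entry T[0,0,0] = -4.
The mode-1 fibre T[:,0,0] = [-4, -2] gives a = [2, 1] (primitive direction); the mode-2 fibre T[0,:,0] = [-4, 4] gives b = [1, -1]; then c[k] = T[0,0,k] / (a[0]·b[0]) = [-4, 2, 4] / 2 = [-2, 1, 2].
Expanding [2, 1] ⊗ [1, -1] ⊗ [-2, 1, 2] reproduces all 12 entries of T, so T = [2, 1] ⊗ [1, -1] ⊗ [-2, 1, 2] and rank(T) ≤ 1.
These bounds meet, so rank(T) = 1.
Check entry T[1,1,1] = -1: (1)·(-1)·(1) = -1.

1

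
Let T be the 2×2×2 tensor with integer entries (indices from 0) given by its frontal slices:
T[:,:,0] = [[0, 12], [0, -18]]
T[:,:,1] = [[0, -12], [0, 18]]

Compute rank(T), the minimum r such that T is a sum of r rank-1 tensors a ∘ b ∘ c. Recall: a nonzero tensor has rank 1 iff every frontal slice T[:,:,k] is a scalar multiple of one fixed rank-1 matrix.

1

Lower bound: T ≠ 0 (e.g. T[0,1,0] = 12), so rank(T) ≥ 1.
Upper bound: if T = a ∘ b ∘ c then every fibre of T is a multiple of the corresponding factor, so read the factors off the fibres through the nonzero entry T[0,1,0] = 12.
The mode-1 fibre T[:,1,0] = [12, -18] gives a = [2, -3] (primitive direction); the mode-2 fibre T[0,:,0] = [0, 12] gives b = [0, 1]; then c[k] = T[0,1,k] / (a[0]·b[1]) = [12, -12] / 2 = [6, -6].
Expanding [2, -3] ∘ [0, 1] ∘ [6, -6] reproduces all 8 entries of T, so T = [2, -3] ∘ [0, 1] ∘ [6, -6] and rank(T) ≤ 1.
These bounds meet, so rank(T) = 1.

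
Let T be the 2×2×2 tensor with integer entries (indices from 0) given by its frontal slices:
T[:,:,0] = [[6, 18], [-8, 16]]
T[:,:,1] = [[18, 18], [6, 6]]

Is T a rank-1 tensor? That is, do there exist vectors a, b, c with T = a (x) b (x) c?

The mode-1 unfolding of T (rows indexed by i, columns by (j,k) = (0,0), (0,1), (1,0), (1,1)) is [[6, 18, 18, 18], [-8, 6, 16, 6]].
There the 2×2 minor on rows i ∈ {0, 1}, columns (j,k) ∈ {(0,0), (0,1)} is det [[6, 18], [-8, 6]] = 180 ≠ 0, so this unfolding has rank ≥ 2; CP rank is at least every unfolding rank, so rank(T) ≥ 2.
In particular rank(T) ≥ 2 > 1, so T is not rank-1.

No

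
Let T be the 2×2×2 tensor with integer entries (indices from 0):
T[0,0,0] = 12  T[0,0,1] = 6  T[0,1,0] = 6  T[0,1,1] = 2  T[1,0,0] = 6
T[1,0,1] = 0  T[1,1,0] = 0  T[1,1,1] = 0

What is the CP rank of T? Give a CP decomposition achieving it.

Lower bound: the mode-2 unfolding of T (rows indexed by j, columns by (i,k) = (0,0), (0,1), (1,0), (1,1)) is [[12, 6, 6, 0], [6, 2, 0, 0]].
There the 2×2 minor on rows j ∈ {0, 1}, columns (i,k) ∈ {(0,0), (0,1)} is det [[12, 6], [6, 2]] = -12 ≠ 0, so this unfolding has rank ≥ 2; CP rank is at least every unfolding rank, so rank(T) ≥ 2. (Unfolding ranks only ever bound the CP rank from below — rank(T) can be strictly larger than all of them — so the matching upper bound has to come from an explicit 2-term decomposition.)
Upper bound — finding two terms. Write S_k = T[:,:,k] for the frontal slices: S₀ = [[12, 6], [6, 0]], S₁ = [[6, 2], [0, 0]].
If T = a₁ ⊗ b₁ ⊗ c₁ + a₂ ⊗ b₂ ⊗ c₂ then each S_k = c₁[k]·a₁b₁ᵀ + c₂[k]·a₂b₂ᵀ. S₀ and S₁ are linearly independent, so a₁b₁ᵀ and a₂b₂ᵀ must span the same plane of matrices: they are the rank-1 matrices of the form x·S₀ + y·S₁.
det(x·S₀ + y·S₁) is −36·x² − 12·xy = (-12)·(3·x + y)(x), vanishing at (x:y) = (1:-3) and (0:1).
M₁ = S₀ − 3·S₁ = [[-6, 0], [6, 0]] = (-6)·(1, -1)(1, 0)ᵀ and M₂ = S₁ = [[6, 2], [0, 0]] = 2·(1, 0)(3, 1)ᵀ, so take a₁ = (1, -1), b₁ = (1, 0), a₂ = (1, 0), b₂ = (3, 1).
Each slice is an integer combination of E₁ = a₁b₁ᵀ and E₂ = a₂b₂ᵀ: S₀ = −6·E₁ + 6·E₂, S₁ = 2·E₂; reading off coefficients, c₁ = (-6, 0) and c₂ = (6, 2).
Hence T = (1, -1) ⊗ (1, 0) ⊗ (-6, 0) + (1, 0) ⊗ (3, 1) ⊗ (6, 2), so rank(T) ≤ 2.
These bounds meet, so rank(T) = 2.

rank(T) = 2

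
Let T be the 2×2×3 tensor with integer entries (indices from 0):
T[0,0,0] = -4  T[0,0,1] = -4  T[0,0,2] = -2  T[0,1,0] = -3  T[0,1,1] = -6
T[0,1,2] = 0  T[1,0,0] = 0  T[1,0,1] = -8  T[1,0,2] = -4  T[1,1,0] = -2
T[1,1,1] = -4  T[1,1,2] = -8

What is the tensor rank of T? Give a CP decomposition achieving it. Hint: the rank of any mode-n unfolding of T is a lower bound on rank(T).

Lower bound: in the mode-3 unfolding of T (rows indexed by k, columns by (i,j)) the 3×3 minor on rows k ∈ {0, 1, 2}, columns (i,j) ∈ {(0,0), (0,1), (1,0)} is det [[-4, -3, 0], [-4, -6, -8], [-2, 0, -4]] = -96 ≠ 0, so that unfolding has rank ≥ 3 and hence rank(T) ≥ 3 (CP rank is at least every unfolding rank, though it can be larger).
Upper bound: T is a sum of 3 rank-1 terms, T = (0, 1) ⊗ (1, 1) ⊗ (4, -4, -2) + (1, -2) ⊗ (0, 1) ⊗ (1, -2, 2) + (1, 1) ⊗ (1, 1) ⊗ (-4, -4, -2) (written with every a and b primitive with positive leading entry and the scale carried by c; CP decompositions are not unique, and this one is verified by expanding entrywise), so rank(T) ≤ 3.
These bounds meet, so rank(T) = 3.

rank(T) = 3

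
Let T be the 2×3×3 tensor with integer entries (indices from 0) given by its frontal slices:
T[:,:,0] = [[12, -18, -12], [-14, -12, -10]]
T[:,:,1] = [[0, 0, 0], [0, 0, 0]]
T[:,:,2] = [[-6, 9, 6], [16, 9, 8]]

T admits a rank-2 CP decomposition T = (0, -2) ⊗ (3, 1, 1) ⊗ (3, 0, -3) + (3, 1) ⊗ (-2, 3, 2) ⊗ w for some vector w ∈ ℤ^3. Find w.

w = (-2, 0, 1)

Subtract the known terms from T to get the rank-1 residual R = (3, 1) ⊗ (-2, 3, 2) ⊗ w, so R[i,j,k] = a[i]·b[j]·w[k]. Pick indices with nonzero a[0]·b[0] = (3)·(-2) = -6. Only the fibre through (0,0,·) is needed: R[0,0,:] = T[0,0,:] − Σₗ aₗ[0]bₗ[0]cₗ = [12, 0, -6] − (0)·(3)·(3, 0, -3) = [12, 0, -6]. Then w[k] = R[0,0,k] / -6 for each k, giving w = [12, 0, -6] / -6 = (-2, 0, 1).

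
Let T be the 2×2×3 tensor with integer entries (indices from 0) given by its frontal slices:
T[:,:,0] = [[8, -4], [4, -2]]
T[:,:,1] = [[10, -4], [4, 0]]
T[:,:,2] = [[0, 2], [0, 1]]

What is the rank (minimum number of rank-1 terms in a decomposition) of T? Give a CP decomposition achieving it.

rank(T) = 3

Lower bound: in the mode-3 unfolding of T (rows indexed by k, columns by (i,j)) the 3×3 minor on rows k ∈ {0, 1, 2}, columns (i,j) ∈ {(0,0), (0,1), (1,0)} is det [[8, -4, 4], [10, -4, 4], [0, 2, 0]] = 16 ≠ 0, so that unfolding has rank ≥ 3 and hence rank(T) ≥ 3 (CP rank is at least every unfolding rank, though it can be larger).
Upper bound: T is a sum of 3 rank-1 terms, T = [1, 1] ⊗ [1, -2] ⊗ [0, -2, 0] + [2, 1] ⊗ [1, -1] ⊗ [0, 2, -2] + [2, 1] ⊗ [2, -1] ⊗ [2, 2, 1] (one valid choice — decompositions are not unique — normalised so each a, b is primitive with positive first nonzero entry; check it by expanding all entries), so rank(T) ≤ 3.
These bounds meet, so rank(T) = 3.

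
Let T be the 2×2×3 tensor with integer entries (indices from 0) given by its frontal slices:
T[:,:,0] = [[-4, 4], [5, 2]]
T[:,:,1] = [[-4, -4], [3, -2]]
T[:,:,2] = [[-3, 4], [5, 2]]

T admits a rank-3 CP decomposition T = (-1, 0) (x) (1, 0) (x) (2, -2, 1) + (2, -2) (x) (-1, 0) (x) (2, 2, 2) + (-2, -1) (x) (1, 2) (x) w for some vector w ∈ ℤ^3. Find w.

w = (-1, 1, -1)

Subtract the known terms from T to get the rank-1 residual R = (-2, -1) (x) (1, 2) (x) w, so R[i,j,k] = a[i]·b[j]·w[k]. Pick indices with nonzero a[0]·b[0] = (-2)·(1) = -2. Only the fibre through (0,0,·) is needed: R[0,0,:] = T[0,0,:] − Σₗ aₗ[0]bₗ[0]cₗ = [-4, -4, -3] − (-1)·(1)·(2, -2, 1) − (2)·(-1)·(2, 2, 2) = [2, -2, 2]. Then w[k] = R[0,0,k] / -2 for each k, giving w = [2, -2, 2] / -2 = (-1, 1, -1).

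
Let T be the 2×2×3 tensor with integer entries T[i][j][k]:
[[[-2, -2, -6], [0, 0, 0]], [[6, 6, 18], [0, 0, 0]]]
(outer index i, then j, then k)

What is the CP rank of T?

1

Lower bound: T ≠ 0 (e.g. T[0,0,0] = -2), so rank(T) ≥ 1.
Upper bound: if T = a ⊗ b ⊗ c then every fibre of T is a multiple of the corresponding factor, so read the factors off the fibres through the nonzero entry T[0,0,0] = -2.
The mode-1 fibre T[:,0,0] = [-2, 6] gives a = [1, -3] (primitive direction); the mode-2 fibre T[0,:,0] = [-2, 0] gives b = [1, 0]; then c[k] = T[0,0,k] / (a[0]·b[0]) = [-2, -2, -6] / 1 = [-2, -2, -6].
Expanding [1, -3] ⊗ [1, 0] ⊗ [-2, -2, -6] reproduces all 12 entries of T, so T = [1, -3] ⊗ [1, 0] ⊗ [-2, -2, -6] and rank(T) ≤ 1.
These bounds meet, so rank(T) = 1.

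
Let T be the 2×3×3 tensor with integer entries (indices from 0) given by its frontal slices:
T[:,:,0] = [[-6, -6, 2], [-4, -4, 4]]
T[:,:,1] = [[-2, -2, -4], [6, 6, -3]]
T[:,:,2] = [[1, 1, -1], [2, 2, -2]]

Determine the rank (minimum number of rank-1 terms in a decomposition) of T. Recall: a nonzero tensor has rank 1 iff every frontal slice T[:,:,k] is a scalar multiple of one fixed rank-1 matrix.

Lower bound: the mode-3 unfolding of T (rows indexed by k, columns by (i,j) = (0,0), (0,1), (0,2), (1,0), (1,1), (1,2)) is [[-6, -6, 2, -4, -4, 4], [-2, -2, -4, 6, 6, -3], [1, 1, -1, 2, 2, -2]].
There the 3×3 minor on rows k ∈ {0, 1, 2}, columns (i,j) ∈ {(0,0), (0,2), (1,0)} is det [[-6, 2, -4], [-2, -4, 6], [1, -1, 2]] = 8 ≠ 0, so this unfolding has rank ≥ 3; CP rank is at least every unfolding rank, so rank(T) ≥ 3. (This is only a lower bound: in general the CP rank may exceed every unfolding rank, so we still need to exhibit 3 rank-1 terms summing to T.)
Upper bound: T is a sum of 3 rank-1 terms, T = [1, 0] ∘ [1, 1, 0] ∘ [-4, 0, 0] + [1, 2] ∘ [1, 1, -1] ∘ [-2, 2, 1] + [2, -1] ∘ [2, 2, 1] ∘ [0, -1, 0] (one valid choice — decompositions are not unique — normalised so each a, b is primitive with positive first nonzero entry; check it by expanding all entries), so rank(T) ≤ 3.
These bounds meet, so rank(T) = 3.

3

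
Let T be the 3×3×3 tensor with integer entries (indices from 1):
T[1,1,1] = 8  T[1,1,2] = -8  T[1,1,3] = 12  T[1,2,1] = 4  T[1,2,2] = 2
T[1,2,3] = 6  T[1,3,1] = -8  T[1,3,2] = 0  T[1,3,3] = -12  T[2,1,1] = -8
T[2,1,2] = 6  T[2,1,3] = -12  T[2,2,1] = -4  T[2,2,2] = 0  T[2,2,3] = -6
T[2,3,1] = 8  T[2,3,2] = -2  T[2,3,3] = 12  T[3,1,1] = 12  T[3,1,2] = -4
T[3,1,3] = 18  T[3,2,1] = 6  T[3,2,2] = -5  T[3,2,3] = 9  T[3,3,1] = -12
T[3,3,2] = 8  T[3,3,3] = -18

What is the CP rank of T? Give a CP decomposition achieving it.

Lower bound: the mode-1 unfolding of T (rows indexed by i, columns by (j,k) = (1,1), (1,2), (1,3), (2,1), (2,2), (2,3), (3,1), (3,2), (3,3)) is [[8, -8, 12, 4, 2, 6, -8, 0, -12], [-8, 6, -12, -4, 0, -6, 8, -2, 12], [12, -4, 18, 6, -5, 9, -12, 8, -18]].
There the 2×2 minor on rows i ∈ {1, 2}, columns (j,k) ∈ {(1,1), (1,2)} is det [[8, -8], [-8, 6]] = -16 ≠ 0, so this unfolding has rank ≥ 2; CP rank is at least every unfolding rank, so rank(T) ≥ 2. (This is only a lower bound: in general the CP rank may exceed every unfolding rank, so we still need to exhibit 2 rank-1 terms summing to T.)
Upper bound — finding two terms. Write S_k = T[:,:,k] for the frontal slices: S₁ = [[8, 4, -8], [-8, -4, 8], [12, 6, -12]], S₂ = [[-8, 2, 0], [6, 0, -2], [-4, -5, 8]], S₃ = [[12, 6, -12], [-12, -6, 12], [18, 9, -18]].
If T = a₁ ⊗ b₁ ⊗ c₁ + a₂ ⊗ b₂ ⊗ c₂ then each S_k = c₁[k]·a₁b₁ᵀ + c₂[k]·a₂b₂ᵀ. S₁ and S₂ are linearly independent, so a₁b₁ᵀ and a₂b₂ᵀ must span the same plane of matrices: they are the rank-1 matrices of the form x·S₁ + y·S₂.
The 2×2 minor of x·S₁ + y·S₂ on rows {1,2}, columns {1,2} is 24·xy − 12·y² = 12·(2·x − y)(y), vanishing at (x:y) = (1:2) and (1:0).
M₁ = S₁ + 2·S₂ = [[-8, 8, -8], [4, -4, 4], [4, -4, 4]] = (-4)·[2, -1, -1][1, -1, 1]ᵀ and M₂ = S₁ = [[8, 4, -8], [-8, -4, 8], [12, 6, -12]] = 2·[2, -2, 3][2, 1, -2]ᵀ, so take a₁ = [2, -1, -1], b₁ = [1, -1, 1], a₂ = [2, -2, 3], b₂ = [2, 1, -2].
Each slice is an integer combination of E₁ = a₁b₁ᵀ and E₂ = a₂b₂ᵀ: S₁ = 2·E₂, S₂ = −2·E₁ − E₂, S₃ = 3·E₂; reading off coefficients, c₁ = [0, -2, 0] and c₂ = [2, -1, 3].
Hence T = [2, -1, -1] ⊗ [1, -1, 1] ⊗ [0, -2, 0] + [2, -2, 3] ⊗ [2, 1, -2] ⊗ [2, -1, 3], so rank(T) ≤ 2.
These bounds meet, so rank(T) = 2.

rank(T) = 2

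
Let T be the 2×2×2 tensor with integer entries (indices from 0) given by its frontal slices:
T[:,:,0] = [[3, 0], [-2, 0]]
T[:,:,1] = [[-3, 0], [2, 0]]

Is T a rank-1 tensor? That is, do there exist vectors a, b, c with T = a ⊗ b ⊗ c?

If T = a ⊗ b ⊗ c then every fibre of T is a multiple of the corresponding factor, so read the factors off the fibres through the nonzero entry T[0,0,0] = 3.
The mode-1 fibre T[:,0,0] = [3, -2] gives a = (3, -2) (primitive direction); the mode-2 fibre T[0,:,0] = [3, 0] gives b = (1, 0); then c[k] = T[0,0,k] / (a[0]·b[0]) = [3, -3] / 3 = (1, -1).
Expanding (3, -2) ⊗ (1, 0) ⊗ (1, -1) reproduces all 8 entries of T, so T = (3, -2) ⊗ (1, 0) ⊗ (1, -1) and rank(T) ≤ 1.
Equivalently every frontal slice T[:,:,k] is c[k] times the rank-1 matrix (3, -2) ⊗ (1, 0). So T has rank 1 (it is nonzero).

Yes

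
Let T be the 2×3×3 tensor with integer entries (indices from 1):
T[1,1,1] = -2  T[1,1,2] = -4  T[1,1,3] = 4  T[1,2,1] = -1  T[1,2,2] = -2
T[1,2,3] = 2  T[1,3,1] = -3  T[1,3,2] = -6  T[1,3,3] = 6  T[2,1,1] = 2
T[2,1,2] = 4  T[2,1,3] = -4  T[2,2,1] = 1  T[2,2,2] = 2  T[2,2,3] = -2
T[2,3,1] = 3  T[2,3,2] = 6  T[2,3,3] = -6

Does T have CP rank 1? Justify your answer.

Yes

The mode-1 fibre T[:,1,1] = [-2, 2] gives a = [1, -1] (primitive direction); the mode-2 fibre T[1,:,1] = [-2, -1, -3] gives b = [2, 1, 3]; then c[k] = T[1,1,k] / (a[1]·b[1]) = [-2, -4, 4] / 2 = [-1, -2, 2].
Expanding [1, -1] ⊗ [2, 1, 3] ⊗ [-1, -2, 2] reproduces all 18 entries of T, so T = [1, -1] ⊗ [2, 1, 3] ⊗ [-1, -2, 2] and rank(T) ≤ 1.
Equivalently every frontal slice T[:,:,k] is c[k] times the rank-1 matrix [1, -1] ⊗ [2, 1, 3]. So T has rank 1 (it is nonzero).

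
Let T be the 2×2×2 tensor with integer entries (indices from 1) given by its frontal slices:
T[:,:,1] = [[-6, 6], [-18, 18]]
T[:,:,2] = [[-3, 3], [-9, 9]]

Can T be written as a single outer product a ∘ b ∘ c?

If T = a ∘ b ∘ c then every fibre of T is a multiple of the corresponding factor, so read the factors off the fibres through the nonzero entry T[1,1,1] = -6.
The mode-1 fibre T[:,1,1] = [-6, -18] gives a = [1, 3] (primitive direction); the mode-2 fibre T[1,:,1] = [-6, 6] gives b = [1, -1]; then c[k] = T[1,1,k] / (a[1]·b[1]) = [-6, -3] / 1 = [-6, -3].
Expanding [1, 3] ∘ [1, -1] ∘ [-6, -3] reproduces all 8 entries of T, so T = [1, 3] ∘ [1, -1] ∘ [-6, -3] and rank(T) ≤ 1.
Equivalently every frontal slice T[:,:,k] is c[k] times the rank-1 matrix [1, 3] ∘ [1, -1]. So T has rank 1 (it is nonzero).

Yes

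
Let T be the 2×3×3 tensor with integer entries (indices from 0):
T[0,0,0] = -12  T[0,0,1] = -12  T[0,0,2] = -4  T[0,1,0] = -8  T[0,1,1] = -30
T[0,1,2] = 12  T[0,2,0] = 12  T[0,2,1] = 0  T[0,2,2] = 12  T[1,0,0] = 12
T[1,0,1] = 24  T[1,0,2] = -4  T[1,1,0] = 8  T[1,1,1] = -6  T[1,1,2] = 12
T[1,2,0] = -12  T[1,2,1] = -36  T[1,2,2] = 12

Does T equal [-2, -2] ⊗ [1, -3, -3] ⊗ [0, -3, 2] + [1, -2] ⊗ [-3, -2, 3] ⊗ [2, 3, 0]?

Reconstruct entry (0,0,0) from the claimed factors: Σₗ aₗ[0]bₗ[0]cₗ[0] = (-2)·(1)·(0) + (1)·(-3)·(2) = -6, but T[0,0,0] = -12. The claim is false.

No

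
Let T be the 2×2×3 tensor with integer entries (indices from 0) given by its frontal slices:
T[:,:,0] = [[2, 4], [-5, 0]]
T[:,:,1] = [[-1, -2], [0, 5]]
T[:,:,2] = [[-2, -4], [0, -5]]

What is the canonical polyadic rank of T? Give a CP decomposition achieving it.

rank(T) = 3

Lower bound: the mode-3 unfolding of T (rows indexed by k, columns by (i,j) = (0,0), (0,1), (1,0), (1,1)) is [[2, 4, -5, 0], [-1, -2, 0, 5], [-2, -4, 0, -5]].
There the 3×3 minor on rows k ∈ {0, 1, 2}, columns (i,j) ∈ {(0,0), (1,0), (1,1)} is det [[2, -5, 0], [-1, 0, 5], [-2, 0, -5]] = 75 ≠ 0, so this unfolding has rank ≥ 3; CP rank is at least every unfolding rank, so rank(T) ≥ 3. (Flattening ranks never certify an upper bound on CP rank; for that we must actually write T with 3 rank-1 terms.)
Upper bound: T is a sum of 3 rank-1 terms, T = (0, 1) ⊗ (1, 2) ⊗ (-1, 2, -2) + (0, 1) ⊗ (2, -1) ⊗ (-2, -1, 1) + (1, 0) ⊗ (1, 2) ⊗ (2, -1, -2) (one valid choice — decompositions are not unique — normalised so each a, b is primitive with positive first nonzero entry; check it by expanding all entries), so rank(T) ≤ 3.
These bounds meet, so rank(T) = 3.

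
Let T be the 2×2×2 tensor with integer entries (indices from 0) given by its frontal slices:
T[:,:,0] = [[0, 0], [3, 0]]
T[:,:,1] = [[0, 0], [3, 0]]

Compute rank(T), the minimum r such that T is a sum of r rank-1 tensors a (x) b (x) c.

Lower bound: T ≠ 0 (e.g. T[1,0,0] = 3), so rank(T) ≥ 1.
Upper bound: if T = a (x) b (x) c then every fibre of T is a multiple of the corresponding factor, so read the factors off the fibres through the nonzero entry T[1,0,0] = 3.
The mode-1 fibre T[:,0,0] = [0, 3] gives a = [0, 1] (primitive direction); the mode-2 fibre T[1,:,0] = [3, 0] gives b = [1, 0]; then c[k] = T[1,0,k] / (a[1]·b[0]) = [3, 3] / 1 = [3, 3].
Expanding [0, 1] (x) [1, 0] (x) [3, 3] reproduces all 8 entries of T, so T = [0, 1] (x) [1, 0] (x) [3, 3] and rank(T) ≤ 1.
These bounds meet, so rank(T) = 1.

1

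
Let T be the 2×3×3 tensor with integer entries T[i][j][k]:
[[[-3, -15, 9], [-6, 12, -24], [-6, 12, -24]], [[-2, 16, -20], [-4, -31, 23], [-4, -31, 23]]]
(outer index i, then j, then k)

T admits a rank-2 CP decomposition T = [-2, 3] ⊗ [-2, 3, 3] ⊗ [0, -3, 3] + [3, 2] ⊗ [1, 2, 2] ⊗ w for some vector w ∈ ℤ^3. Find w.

w = [-1, -1, -1]

Subtract the known terms from T to get the rank-1 residual R = [3, 2] ⊗ [1, 2, 2] ⊗ w, so R[i,j,k] = a[i]·b[j]·w[k]. Pick indices with nonzero a[0]·b[0] = (3)·(1) = 3. Only the fibre through (0,0,·) is needed: R[0,0,:] = T[0,0,:] − Σₗ aₗ[0]bₗ[0]cₗ = [-3, -15, 9] − (-2)·(-2)·[0, -3, 3] = [-3, -3, -3]. Then w[k] = R[0,0,k] / 3 for each k, giving w = [-3, -3, -3] / 3 = [-1, -1, -1].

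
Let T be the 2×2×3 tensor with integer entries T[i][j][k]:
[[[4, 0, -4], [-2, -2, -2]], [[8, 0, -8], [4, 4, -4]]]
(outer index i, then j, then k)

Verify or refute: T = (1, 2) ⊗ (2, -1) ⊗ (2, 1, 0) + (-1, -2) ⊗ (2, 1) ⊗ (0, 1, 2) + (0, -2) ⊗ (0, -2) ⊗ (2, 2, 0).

Yes

Reconstruct entrywise from the claimed factors. For example, T[1,1,1] = 4 and Σₗ aₗ[1]bₗ[1]cₗ[1] = (2)·(-1)·(1) + (-2)·(1)·(1) + (-2)·(-2)·(2) = 4; checking all 12 entries, every one matches. The claim holds.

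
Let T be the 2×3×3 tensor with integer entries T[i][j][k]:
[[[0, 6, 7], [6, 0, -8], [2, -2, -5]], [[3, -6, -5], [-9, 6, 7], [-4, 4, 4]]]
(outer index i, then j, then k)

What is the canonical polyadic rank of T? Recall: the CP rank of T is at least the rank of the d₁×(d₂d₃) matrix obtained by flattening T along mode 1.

3

Lower bound: the mode-3 unfolding of T (rows indexed by k, columns by (i,j) = (0,0), (0,1), (0,2), (1,0), (1,1), (1,2)) is [[0, 6, 2, 3, -9, -4], [6, 0, -2, -6, 6, 4], [7, -8, -5, -5, 7, 4]].
There the 3×3 minor on rows k ∈ {0, 1, 2}, columns (i,j) ∈ {(0,0), (0,1), (1,0)} is det [[0, 6, 3], [6, 0, -6], [7, -8, -5]] = -216 ≠ 0, so this unfolding has rank ≥ 3; CP rank is at least every unfolding rank, so rank(T) ≥ 3. (Unfolding ranks only ever bound the CP rank from below — rank(T) can be strictly larger than all of them — so the matching upper bound has to come from an explicit 3-term decomposition.)
Upper bound: T is a sum of 3 rank-1 terms, T = [1, -2] ⊗ [1, -2, -1] ⊗ [-2, 2, 1] + [2, -1] ⊗ [1, -2, -1] ⊗ [-1, -2, 1] + [2, -1] ⊗ [2, -1, -1] ⊗ [1, 2, 1] (one valid choice — decompositions are not unique — normalised so each a, b is primitive with positive first nonzero entry; check it by expanding all entries), so rank(T) ≤ 3.
These bounds meet, so rank(T) = 3.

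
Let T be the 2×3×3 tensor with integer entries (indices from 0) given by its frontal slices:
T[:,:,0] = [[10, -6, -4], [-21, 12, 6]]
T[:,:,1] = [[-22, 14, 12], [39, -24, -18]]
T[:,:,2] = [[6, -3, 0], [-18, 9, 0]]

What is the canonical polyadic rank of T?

2

Lower bound: the mode-1 unfolding of T (rows indexed by i, columns by (j,k) = (0,0), (0,1), (0,2), (1,0), (1,1), (1,2), (2,0), (2,1), (2,2)) is [[10, -22, 6, -6, 14, -3, -4, 12, 0], [-21, 39, -18, 12, -24, 9, 6, -18, 0]].
There the 2×2 minor on rows i ∈ {0, 1}, columns (j,k) ∈ {(0,0), (0,1)} is det [[10, -22], [-21, 39]] = -72 ≠ 0, so this unfolding has rank ≥ 2; CP rank is at least every unfolding rank, so rank(T) ≥ 2. (This is only a lower bound: in general the CP rank may exceed every unfolding rank, so we still need to exhibit 2 rank-1 terms summing to T.)
Upper bound — finding two terms. Write S_k = T[:,:,k] for the frontal slices: S₀ = [[10, -6, -4], [-21, 12, 6]], S₁ = [[-22, 14, 12], [39, -24, -18]], S₂ = [[6, -3, 0], [-18, 9, 0]].
If T = a₁ ⊗ b₁ ⊗ c₁ + a₂ ⊗ b₂ ⊗ c₂ then each S_k = c₁[k]·a₁b₁ᵀ + c₂[k]·a₂b₂ᵀ. S₀ and S₁ are linearly independent, so a₁b₁ᵀ and a₂b₂ᵀ must span the same plane of matrices: they are the rank-1 matrices of the form x·S₀ + y·S₁.
The 2×2 minor of x·S₀ + y·S₁ on rows {0,1}, columns {0,1} is −6·x² + 24·xy − 18·y² = (-6)·(x − 3·y)(x − y), vanishing at (x:y) = (3:1) and (1:1).
M₁ = 3·S₀ + S₁ = [[8, -4, 0], [-24, 12, 0]] = 4·[1, -3][2, -1, 0]ᵀ and M₂ = S₀ + S₁ = [[-12, 8, 8], [18, -12, -12]] = (-2)·[2, -3][3, -2, -2]ᵀ, so take a₁ = [1, -3], b₁ = [2, -1, 0], a₂ = [2, -3], b₂ = [3, -2, -2].
Each slice is an integer combination of E₁ = a₁b₁ᵀ and E₂ = a₂b₂ᵀ: S₀ = 2·E₁ + E₂, S₁ = −2·E₁ − 3·E₂, S₂ = 3·E₁; reading off coefficients, c₁ = [2, -2, 3] and c₂ = [1, -3, 0].
Hence T = [1, -3] ⊗ [2, -1, 0] ⊗ [2, -2, 3] + [2, -3] ⊗ [3, -2, -2] ⊗ [1, -3, 0], so rank(T) ≤ 2.
These bounds meet, so rank(T) = 2.
Check entry T[1,0,2] = -18: (-3)·(2)·(3) + (-3)·(3)·(0) = -18.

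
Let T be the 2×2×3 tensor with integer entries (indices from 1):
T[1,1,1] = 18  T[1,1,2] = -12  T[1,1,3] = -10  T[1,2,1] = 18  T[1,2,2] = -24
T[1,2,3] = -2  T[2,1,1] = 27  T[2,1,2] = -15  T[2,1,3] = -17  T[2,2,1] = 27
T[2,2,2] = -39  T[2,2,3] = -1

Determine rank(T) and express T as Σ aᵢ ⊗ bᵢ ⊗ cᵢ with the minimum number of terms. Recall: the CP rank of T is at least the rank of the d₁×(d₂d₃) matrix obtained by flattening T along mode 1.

Lower bound: in the mode-1 unfolding of T (rows indexed by i, columns by (j,k)) the 2×2 minor on rows i ∈ {1, 2}, columns (j,k) ∈ {(1,1), (1,2)} is det [[18, -12], [27, -15]] = 54 ≠ 0, so that unfolding has rank ≥ 2 and hence rank(T) ≥ 2 (CP rank is at least every unfolding rank, though it can be larger).
Upper bound: with S_k = T[:,:,k], the two rank-1 terms a₁b₁ᵀ, a₂b₂ᵀ are the rank-1 members of the pencil x·S₁ + y·S₂.
det(x·S₁ + y·S₂) is −108·xy + 108·y² = (-108)·(x − y)(y), vanishing at (x:y) = (1:1) and (1:0).
M₁ = S₁ + S₂ = [[6, -6], [12, -12]] = 6·[1, 2][1, -1]ᵀ and M₂ = S₁ = [[18, 18], [27, 27]] = 9·[2, 3][1, 1]ᵀ, so take a₁ = [1, 2], b₁ = [1, -1], a₂ = [2, 3], b₂ = [1, 1].
Each slice is an integer combination of E₁ = a₁b₁ᵀ and E₂ = a₂b₂ᵀ: S₁ = 9·E₂, S₂ = 6·E₁ − 9·E₂, S₃ = −4·E₁ − 3·E₂; reading off coefficients, c₁ = [0, 6, -4] and c₂ = [9, -9, -3].
Hence T = [1, 2] ⊗ [1, -1] ⊗ [0, 6, -4] + [2, 3] ⊗ [1, 1] ⊗ [9, -9, -3], so rank(T) ≤ 2.
These bounds meet, so rank(T) = 2.

rank(T) = 2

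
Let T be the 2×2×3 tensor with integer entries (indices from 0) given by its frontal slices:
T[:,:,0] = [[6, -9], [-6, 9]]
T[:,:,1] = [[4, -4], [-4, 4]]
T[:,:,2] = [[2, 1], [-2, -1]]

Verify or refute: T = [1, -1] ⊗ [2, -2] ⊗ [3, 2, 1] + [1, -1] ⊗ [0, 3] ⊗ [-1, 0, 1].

Reconstruct entrywise from the claimed factors. For example, T[1,0,2] = -2 and Σₗ aₗ[1]bₗ[0]cₗ[2] = (-1)·(2)·(1) + (-1)·(0)·(1) = -2; checking all 12 entries, every one matches. The claim holds.

Yes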